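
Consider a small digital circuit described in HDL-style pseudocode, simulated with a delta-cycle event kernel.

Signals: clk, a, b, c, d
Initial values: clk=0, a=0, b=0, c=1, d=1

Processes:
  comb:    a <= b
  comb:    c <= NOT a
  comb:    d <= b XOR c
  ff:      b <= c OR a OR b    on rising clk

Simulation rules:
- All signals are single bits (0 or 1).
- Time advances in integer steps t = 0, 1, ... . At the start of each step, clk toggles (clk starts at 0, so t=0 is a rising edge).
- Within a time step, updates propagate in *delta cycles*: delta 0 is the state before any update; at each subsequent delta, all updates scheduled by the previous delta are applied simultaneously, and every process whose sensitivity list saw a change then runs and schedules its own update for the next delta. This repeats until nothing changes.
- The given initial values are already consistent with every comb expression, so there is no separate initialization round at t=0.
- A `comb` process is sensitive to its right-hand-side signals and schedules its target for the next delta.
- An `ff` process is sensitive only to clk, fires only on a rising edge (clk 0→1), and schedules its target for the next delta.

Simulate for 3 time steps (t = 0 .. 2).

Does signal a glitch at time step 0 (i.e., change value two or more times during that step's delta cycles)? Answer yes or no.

no

t=0 Δ0: c=1 b=0 clk=0 d=1 a=0
  Δ1: clk:0→1
  Δ2: b:0→1
  Δ3: d:1→0, a:0→1
  Δ4: c:1→0
  Δ5: d:0→1
  (5Δ to stable)
t=1 Δ0: c=0 b=1 clk=1 d=1 a=1
  Δ1: clk:1→0
  (1Δ to stable)
t=2 Δ0: c=0 b=1 clk=0 d=1 a=1
  Δ1: clk:0→1
  (1Δ to stable)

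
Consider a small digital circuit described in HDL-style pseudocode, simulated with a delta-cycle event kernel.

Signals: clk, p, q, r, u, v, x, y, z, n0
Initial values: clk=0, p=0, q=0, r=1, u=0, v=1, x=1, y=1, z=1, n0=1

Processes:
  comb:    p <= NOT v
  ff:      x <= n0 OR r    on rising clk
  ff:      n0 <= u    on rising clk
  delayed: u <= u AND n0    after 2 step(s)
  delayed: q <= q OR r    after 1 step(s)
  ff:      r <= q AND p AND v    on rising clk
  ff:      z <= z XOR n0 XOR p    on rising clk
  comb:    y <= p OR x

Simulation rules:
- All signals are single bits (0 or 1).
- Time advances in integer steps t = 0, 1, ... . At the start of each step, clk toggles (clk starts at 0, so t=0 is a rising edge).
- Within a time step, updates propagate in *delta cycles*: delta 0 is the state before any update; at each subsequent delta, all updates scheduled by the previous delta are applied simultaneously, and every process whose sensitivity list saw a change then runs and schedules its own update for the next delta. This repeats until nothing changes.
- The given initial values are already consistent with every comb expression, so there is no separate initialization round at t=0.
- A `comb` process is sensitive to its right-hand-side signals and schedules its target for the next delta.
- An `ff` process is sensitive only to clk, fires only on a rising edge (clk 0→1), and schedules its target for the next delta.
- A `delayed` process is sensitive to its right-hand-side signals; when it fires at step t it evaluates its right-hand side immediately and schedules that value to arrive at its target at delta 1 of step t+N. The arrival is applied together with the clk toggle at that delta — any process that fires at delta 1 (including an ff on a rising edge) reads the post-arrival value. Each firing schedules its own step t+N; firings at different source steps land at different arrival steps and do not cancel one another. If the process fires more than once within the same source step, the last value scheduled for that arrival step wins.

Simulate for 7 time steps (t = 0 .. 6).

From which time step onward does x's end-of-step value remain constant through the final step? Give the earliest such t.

t=0 Δ0: n0=1 v=1 u=0 z=1 r=1 q=0 p=0 x=1 clk=0 y=1
  Δ1: clk:0→1
  Δ2: n0:1→0, z:1→0, r:1→0
  (2Δ to stable)
t=1 Δ0: n0=0 v=1 u=0 z=0 r=0 q=0 p=0 x=1 clk=1 y=1
  Δ1: clk:1→0
  (1Δ to stable)
t=2 Δ0: n0=0 v=1 u=0 z=0 r=0 q=0 p=0 x=1 clk=0 y=1
  Δ1: clk:0→1
  Δ2: x:1→0
  Δ3: y:1→0
  (3Δ to stable)
t=3 Δ0: n0=0 v=1 u=0 z=0 r=0 q=0 p=0 x=0 clk=1 y=0
  Δ1: clk:1→0
  (1Δ to stable)
t=4 Δ0: n0=0 v=1 u=0 z=0 r=0 q=0 p=0 x=0 clk=0 y=0
  Δ1: clk:0→1
  (1Δ to stable)
t=5 Δ0: n0=0 v=1 u=0 z=0 r=0 q=0 p=0 x=0 clk=1 y=0
  Δ1: clk:1→0
  (1Δ to stable)
t=6 Δ0: n0=0 v=1 u=0 z=0 r=0 q=0 p=0 x=0 clk=0 y=0
  Δ1: clk:0→1
  (1Δ to stable)

2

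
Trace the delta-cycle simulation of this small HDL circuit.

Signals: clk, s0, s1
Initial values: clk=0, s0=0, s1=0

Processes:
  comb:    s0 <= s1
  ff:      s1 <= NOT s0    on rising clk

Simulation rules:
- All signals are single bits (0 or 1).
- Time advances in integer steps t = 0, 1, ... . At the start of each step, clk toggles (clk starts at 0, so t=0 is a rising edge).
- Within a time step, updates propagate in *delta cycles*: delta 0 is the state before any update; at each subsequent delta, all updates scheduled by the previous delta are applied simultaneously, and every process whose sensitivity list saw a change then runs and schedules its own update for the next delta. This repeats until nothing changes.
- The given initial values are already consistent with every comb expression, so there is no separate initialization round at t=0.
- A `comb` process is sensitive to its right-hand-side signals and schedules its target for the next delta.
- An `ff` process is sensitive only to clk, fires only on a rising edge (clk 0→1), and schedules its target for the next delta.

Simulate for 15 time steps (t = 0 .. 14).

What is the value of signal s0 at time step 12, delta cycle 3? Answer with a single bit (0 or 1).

1

t0.Δ0 s0=0 s1=0 clk=0
t0.Δ1 s0=0 s1=0 clk=1
t0.Δ2 s0=0 s1=1 clk=1
t0.Δ3 s0=1 s1=1 clk=1
t1.Δ0 s0=1 s1=1 clk=1
t1.Δ1 s0=1 s1=1 clk=0
t2.Δ0 s0=1 s1=1 clk=0
t2.Δ1 s0=1 s1=1 clk=1
t2.Δ2 s0=1 s1=0 clk=1
t2.Δ3 s0=0 s1=0 clk=1
t3.Δ0 s0=0 s1=0 clk=1
t3.Δ1 s0=0 s1=0 clk=0
t4.Δ0 s0=0 s1=0 clk=0
t4.Δ1 s0=0 s1=0 clk=1
t4.Δ2 s0=0 s1=1 clk=1
t4.Δ3 s0=1 s1=1 clk=1
t5.Δ0 s0=1 s1=1 clk=1
t5.Δ1 s0=1 s1=1 clk=0
t6.Δ0 s0=1 s1=1 clk=0
t6.Δ1 s0=1 s1=1 clk=1
t6.Δ2 s0=1 s1=0 clk=1
t6.Δ3 s0=0 s1=0 clk=1
t7.Δ0 s0=0 s1=0 clk=1
t7.Δ1 s0=0 s1=0 clk=0
t8.Δ0 s0=0 s1=0 clk=0
t8.Δ1 s0=0 s1=0 clk=1
t8.Δ2 s0=0 s1=1 clk=1
t8.Δ3 s0=1 s1=1 clk=1
t9.Δ0 s0=1 s1=1 clk=1
t9.Δ1 s0=1 s1=1 clk=0
t10.Δ0 s0=1 s1=1 clk=0
t10.Δ1 s0=1 s1=1 clk=1
t10.Δ2 s0=1 s1=0 clk=1
t10.Δ3 s0=0 s1=0 clk=1
t11.Δ0 s0=0 s1=0 clk=1
t11.Δ1 s0=0 s1=0 clk=0
t12.Δ0 s0=0 s1=0 clk=0
t12.Δ1 s0=0 s1=0 clk=1
t12.Δ2 s0=0 s1=1 clk=1
t12.Δ3 s0=1 s1=1 clk=1
t13.Δ0 s0=1 s1=1 clk=1
t13.Δ1 s0=1 s1=1 clk=0
t14.Δ0 s0=1 s1=1 clk=0
t14.Δ1 s0=1 s1=1 clk=1
t14.Δ2 s0=1 s1=0 clk=1
t14.Δ3 s0=0 s1=0 clk=1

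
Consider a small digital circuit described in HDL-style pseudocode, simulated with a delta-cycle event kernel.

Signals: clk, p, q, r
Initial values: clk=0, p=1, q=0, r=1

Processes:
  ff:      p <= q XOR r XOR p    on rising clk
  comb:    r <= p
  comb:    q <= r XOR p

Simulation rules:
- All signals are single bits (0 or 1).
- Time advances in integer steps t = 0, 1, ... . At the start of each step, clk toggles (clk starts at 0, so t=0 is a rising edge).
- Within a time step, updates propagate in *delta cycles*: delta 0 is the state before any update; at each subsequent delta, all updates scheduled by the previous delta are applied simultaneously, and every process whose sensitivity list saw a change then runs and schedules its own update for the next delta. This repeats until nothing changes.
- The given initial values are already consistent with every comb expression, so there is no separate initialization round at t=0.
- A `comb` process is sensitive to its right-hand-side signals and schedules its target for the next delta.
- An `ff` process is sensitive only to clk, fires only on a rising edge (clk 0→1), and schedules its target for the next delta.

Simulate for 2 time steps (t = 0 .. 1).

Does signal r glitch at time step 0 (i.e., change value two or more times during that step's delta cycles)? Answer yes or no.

no

t=0 Δ0: clk=0 r=1 p=1 q=0
  Δ1: clk:0→1
  Δ2: p:1→0
  Δ3: r:1→0, q:0→1
  Δ4: q:1→0
  (4Δ to stable)
t=1 Δ0: clk=1 r=0 p=0 q=0
  Δ1: clk:1→0
  (1Δ to stable)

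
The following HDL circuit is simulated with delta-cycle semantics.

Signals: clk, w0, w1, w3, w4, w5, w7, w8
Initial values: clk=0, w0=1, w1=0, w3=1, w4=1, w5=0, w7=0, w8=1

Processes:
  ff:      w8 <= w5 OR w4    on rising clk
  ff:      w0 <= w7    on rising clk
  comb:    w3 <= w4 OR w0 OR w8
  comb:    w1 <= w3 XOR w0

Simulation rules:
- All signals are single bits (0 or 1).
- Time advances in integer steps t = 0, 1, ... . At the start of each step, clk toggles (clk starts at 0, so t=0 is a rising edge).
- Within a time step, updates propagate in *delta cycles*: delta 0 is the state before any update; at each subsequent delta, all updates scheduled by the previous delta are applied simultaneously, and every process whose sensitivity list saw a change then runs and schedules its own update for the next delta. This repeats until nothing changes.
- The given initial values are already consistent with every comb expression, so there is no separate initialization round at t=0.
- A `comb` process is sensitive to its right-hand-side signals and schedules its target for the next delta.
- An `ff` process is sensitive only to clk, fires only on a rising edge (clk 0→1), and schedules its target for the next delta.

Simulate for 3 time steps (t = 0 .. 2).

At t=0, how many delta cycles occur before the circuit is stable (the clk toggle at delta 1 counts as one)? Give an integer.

3

[bits: w4,w8,w5,w3,clk,w7,w0,w1]
t=0: Δ0=11010010 Δ1=11011010 Δ2=11011000 Δ3=11011001 | 3Δ
t=1: Δ0=11011001 Δ1=11010001 | 1Δ
t=2: Δ0=11010001 Δ1=11011001 | 1Δ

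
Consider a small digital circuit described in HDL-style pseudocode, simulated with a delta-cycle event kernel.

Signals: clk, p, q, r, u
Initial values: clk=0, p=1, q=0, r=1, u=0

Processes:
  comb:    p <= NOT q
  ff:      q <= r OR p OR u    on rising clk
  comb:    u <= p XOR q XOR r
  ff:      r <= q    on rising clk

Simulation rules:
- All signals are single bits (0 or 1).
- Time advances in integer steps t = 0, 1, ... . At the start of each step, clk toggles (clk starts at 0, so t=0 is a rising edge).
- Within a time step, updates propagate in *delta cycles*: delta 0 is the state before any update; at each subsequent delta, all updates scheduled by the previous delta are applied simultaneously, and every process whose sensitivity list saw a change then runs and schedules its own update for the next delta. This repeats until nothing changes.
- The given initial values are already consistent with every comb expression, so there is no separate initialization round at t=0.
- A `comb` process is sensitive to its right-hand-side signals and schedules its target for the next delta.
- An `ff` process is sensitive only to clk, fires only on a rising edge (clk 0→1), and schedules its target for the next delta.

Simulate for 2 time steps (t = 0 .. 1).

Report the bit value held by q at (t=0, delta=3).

1

t=0 Δ0: p=1 r=1 u=0 q=0 clk=0
  Δ1: clk:0→1
  Δ2: r:1→0, q:0→1
  Δ3: p:1→0
  Δ4: u:0→1
  (4Δ to stable)
t=1 Δ0: p=0 r=0 u=1 q=1 clk=1
  Δ1: clk:1→0
  (1Δ to stable)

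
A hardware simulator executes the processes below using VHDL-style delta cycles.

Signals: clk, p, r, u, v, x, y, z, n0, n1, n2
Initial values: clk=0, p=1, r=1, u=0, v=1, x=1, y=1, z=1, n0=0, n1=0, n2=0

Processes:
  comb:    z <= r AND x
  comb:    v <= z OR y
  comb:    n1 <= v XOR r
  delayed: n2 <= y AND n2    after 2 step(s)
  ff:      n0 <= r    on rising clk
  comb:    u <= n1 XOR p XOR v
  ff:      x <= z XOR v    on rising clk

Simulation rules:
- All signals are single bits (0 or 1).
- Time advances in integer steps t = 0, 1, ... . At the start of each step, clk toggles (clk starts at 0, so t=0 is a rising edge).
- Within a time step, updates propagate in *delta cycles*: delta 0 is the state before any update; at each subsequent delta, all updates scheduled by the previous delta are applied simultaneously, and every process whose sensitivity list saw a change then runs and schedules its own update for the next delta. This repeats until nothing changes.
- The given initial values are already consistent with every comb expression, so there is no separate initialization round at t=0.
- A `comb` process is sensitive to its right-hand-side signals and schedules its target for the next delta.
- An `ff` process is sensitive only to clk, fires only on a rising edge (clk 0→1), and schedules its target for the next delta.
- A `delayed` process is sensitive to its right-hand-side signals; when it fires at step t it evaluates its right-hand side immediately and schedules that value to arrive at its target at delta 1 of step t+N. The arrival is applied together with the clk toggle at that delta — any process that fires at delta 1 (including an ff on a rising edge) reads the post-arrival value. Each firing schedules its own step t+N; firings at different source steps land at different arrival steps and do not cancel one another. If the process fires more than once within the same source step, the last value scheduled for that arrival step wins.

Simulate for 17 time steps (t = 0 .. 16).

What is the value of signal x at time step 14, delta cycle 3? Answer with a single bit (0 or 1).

[bits: r,u,x,clk,z,n0,n1,p,n2,y,v]
t=0: Δ0=10101001011 Δ1=10111001011 Δ2=10011101011 Δ3=10010101011 | 3Δ
t=1: Δ0=10010101011 Δ1=10000101011 | 1Δ
t=2: Δ0=10000101011 Δ1=10010101011 Δ2=10110101011 Δ3=10111101011 | 3Δ
t=3: Δ0=10111101011 Δ1=10101101011 | 1Δ
t=4: Δ0=10101101011 Δ1=10111101011 Δ2=10011101011 Δ3=10010101011 | 3Δ
t=5: Δ0=10010101011 Δ1=10000101011 | 1Δ
t=6: Δ0=10000101011 Δ1=10010101011 Δ2=10110101011 Δ3=10111101011 | 3Δ
t=7: Δ0=10111101011 Δ1=10101101011 | 1Δ
t=8: Δ0=10101101011 Δ1=10111101011 Δ2=10011101011 Δ3=10010101011 | 3Δ
t=9: Δ0=10010101011 Δ1=10000101011 | 1Δ
t=10: Δ0=10000101011 Δ1=10010101011 Δ2=10110101011 Δ3=10111101011 | 3Δ
t=11: Δ0=10111101011 Δ1=10101101011 | 1Δ
t=12: Δ0=10101101011 Δ1=10111101011 Δ2=10011101011 Δ3=10010101011 | 3Δ
t=13: Δ0=10010101011 Δ1=10000101011 | 1Δ
t=14: Δ0=10000101011 Δ1=10010101011 Δ2=10110101011 Δ3=10111101011 | 3Δ
t=15: Δ0=10111101011 Δ1=10101101011 | 1Δ
t=16: Δ0=10101101011 Δ1=10111101011 Δ2=10011101011 Δ3=10010101011 | 3Δ

1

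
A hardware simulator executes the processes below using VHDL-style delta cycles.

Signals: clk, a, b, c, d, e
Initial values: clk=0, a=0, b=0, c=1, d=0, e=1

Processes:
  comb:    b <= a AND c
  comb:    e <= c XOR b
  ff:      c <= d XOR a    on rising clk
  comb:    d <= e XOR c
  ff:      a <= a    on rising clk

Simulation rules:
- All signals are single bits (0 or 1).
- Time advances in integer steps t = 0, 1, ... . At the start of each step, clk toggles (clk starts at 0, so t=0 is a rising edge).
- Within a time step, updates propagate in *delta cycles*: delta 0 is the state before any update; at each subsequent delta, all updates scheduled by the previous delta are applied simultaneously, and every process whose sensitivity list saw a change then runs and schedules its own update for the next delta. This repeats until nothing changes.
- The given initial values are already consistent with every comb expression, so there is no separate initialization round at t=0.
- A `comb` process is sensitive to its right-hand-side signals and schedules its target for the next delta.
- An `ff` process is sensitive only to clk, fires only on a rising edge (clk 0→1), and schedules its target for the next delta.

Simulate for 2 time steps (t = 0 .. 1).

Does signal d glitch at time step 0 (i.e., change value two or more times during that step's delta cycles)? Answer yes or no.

yes

t=0 Δ0: a=0 d=0 e=1 c=1 b=0 clk=0
  Δ1: clk:0→1
  Δ2: c:1→0
  Δ3: d:0→1, e:1→0
  Δ4: d:1→0
  (4Δ to stable)
t=1 Δ0: a=0 d=0 e=0 c=0 b=0 clk=1
  Δ1: clk:1→0
  (1Δ to stable)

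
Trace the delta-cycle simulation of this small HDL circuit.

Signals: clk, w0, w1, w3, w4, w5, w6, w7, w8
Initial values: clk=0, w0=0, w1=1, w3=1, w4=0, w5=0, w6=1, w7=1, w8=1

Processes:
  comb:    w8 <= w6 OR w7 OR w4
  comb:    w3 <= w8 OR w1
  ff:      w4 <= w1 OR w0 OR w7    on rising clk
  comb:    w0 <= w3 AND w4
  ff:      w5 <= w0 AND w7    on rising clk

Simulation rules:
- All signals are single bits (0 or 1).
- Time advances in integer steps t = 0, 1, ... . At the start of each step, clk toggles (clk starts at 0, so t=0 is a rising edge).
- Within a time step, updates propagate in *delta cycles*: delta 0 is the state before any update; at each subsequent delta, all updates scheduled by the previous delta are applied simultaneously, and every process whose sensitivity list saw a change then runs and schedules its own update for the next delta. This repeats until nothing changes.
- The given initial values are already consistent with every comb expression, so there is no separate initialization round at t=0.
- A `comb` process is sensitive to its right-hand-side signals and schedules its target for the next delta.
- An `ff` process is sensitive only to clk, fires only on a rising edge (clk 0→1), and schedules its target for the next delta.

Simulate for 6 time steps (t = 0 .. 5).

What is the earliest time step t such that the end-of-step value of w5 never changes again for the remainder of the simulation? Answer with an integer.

2

[bits: clk,w6,w3,w1,w4,w8,w5,w0,w7]
t=0: Δ0=011101001 Δ1=111101001 Δ2=111111001 Δ3=111111011 | 3Δ
t=1: Δ0=111111011 Δ1=011111011 | 1Δ
t=2: Δ0=011111011 Δ1=111111011 Δ2=111111111 | 2Δ
t=3: Δ0=111111111 Δ1=011111111 | 1Δ
t=4: Δ0=011111111 Δ1=111111111 | 1Δ
t=5: Δ0=111111111 Δ1=011111111 | 1Δ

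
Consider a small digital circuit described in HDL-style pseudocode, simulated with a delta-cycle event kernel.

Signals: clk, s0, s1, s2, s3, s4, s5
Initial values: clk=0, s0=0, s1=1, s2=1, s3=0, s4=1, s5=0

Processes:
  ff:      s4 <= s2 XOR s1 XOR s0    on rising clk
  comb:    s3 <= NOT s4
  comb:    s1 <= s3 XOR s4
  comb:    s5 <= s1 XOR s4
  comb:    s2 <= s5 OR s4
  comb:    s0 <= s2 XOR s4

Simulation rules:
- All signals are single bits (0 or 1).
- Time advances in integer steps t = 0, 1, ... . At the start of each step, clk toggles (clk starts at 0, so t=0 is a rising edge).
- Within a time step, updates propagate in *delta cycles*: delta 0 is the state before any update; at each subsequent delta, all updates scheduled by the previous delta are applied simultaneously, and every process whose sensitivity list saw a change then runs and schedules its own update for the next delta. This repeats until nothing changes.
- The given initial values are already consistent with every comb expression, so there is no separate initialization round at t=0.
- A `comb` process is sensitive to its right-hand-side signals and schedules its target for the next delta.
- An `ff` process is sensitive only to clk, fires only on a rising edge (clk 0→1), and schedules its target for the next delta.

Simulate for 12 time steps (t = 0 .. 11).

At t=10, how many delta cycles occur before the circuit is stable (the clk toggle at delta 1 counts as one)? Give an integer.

t0.Δ0 s3=0 s1=1 s5=0 s4=1 s0=0 clk=0 s2=1
t0.Δ1 s3=0 s1=1 s5=0 s4=1 s0=0 clk=1 s2=1
t0.Δ2 s3=0 s1=1 s5=0 s4=0 s0=0 clk=1 s2=1
t0.Δ3 s3=1 s1=0 s5=1 s4=0 s0=1 clk=1 s2=0
t0.Δ4 s3=1 s1=1 s5=0 s4=0 s0=0 clk=1 s2=1
t0.Δ5 s3=1 s1=1 s5=1 s4=0 s0=1 clk=1 s2=0
t0.Δ6 s3=1 s1=1 s5=1 s4=0 s0=0 clk=1 s2=1
t0.Δ7 s3=1 s1=1 s5=1 s4=0 s0=1 clk=1 s2=1
t1.Δ0 s3=1 s1=1 s5=1 s4=0 s0=1 clk=1 s2=1
t1.Δ1 s3=1 s1=1 s5=1 s4=0 s0=1 clk=0 s2=1
t2.Δ0 s3=1 s1=1 s5=1 s4=0 s0=1 clk=0 s2=1
t2.Δ1 s3=1 s1=1 s5=1 s4=0 s0=1 clk=1 s2=1
t2.Δ2 s3=1 s1=1 s5=1 s4=1 s0=1 clk=1 s2=1
t2.Δ3 s3=0 s1=0 s5=0 s4=1 s0=0 clk=1 s2=1
t2.Δ4 s3=0 s1=1 s5=1 s4=1 s0=0 clk=1 s2=1
t2.Δ5 s3=0 s1=1 s5=0 s4=1 s0=0 clk=1 s2=1
t3.Δ0 s3=0 s1=1 s5=0 s4=1 s0=0 clk=1 s2=1
t3.Δ1 s3=0 s1=1 s5=0 s4=1 s0=0 clk=0 s2=1
t4.Δ0 s3=0 s1=1 s5=0 s4=1 s0=0 clk=0 s2=1
t4.Δ1 s3=0 s1=1 s5=0 s4=1 s0=0 clk=1 s2=1
t4.Δ2 s3=0 s1=1 s5=0 s4=0 s0=0 clk=1 s2=1
t4.Δ3 s3=1 s1=0 s5=1 s4=0 s0=1 clk=1 s2=0
t4.Δ4 s3=1 s1=1 s5=0 s4=0 s0=0 clk=1 s2=1
t4.Δ5 s3=1 s1=1 s5=1 s4=0 s0=1 clk=1 s2=0
t4.Δ6 s3=1 s1=1 s5=1 s4=0 s0=0 clk=1 s2=1
t4.Δ7 s3=1 s1=1 s5=1 s4=0 s0=1 clk=1 s2=1
t5.Δ0 s3=1 s1=1 s5=1 s4=0 s0=1 clk=1 s2=1
t5.Δ1 s3=1 s1=1 s5=1 s4=0 s0=1 clk=0 s2=1
t6.Δ0 s3=1 s1=1 s5=1 s4=0 s0=1 clk=0 s2=1
t6.Δ1 s3=1 s1=1 s5=1 s4=0 s0=1 clk=1 s2=1
t6.Δ2 s3=1 s1=1 s5=1 s4=1 s0=1 clk=1 s2=1
t6.Δ3 s3=0 s1=0 s5=0 s4=1 s0=0 clk=1 s2=1
t6.Δ4 s3=0 s1=1 s5=1 s4=1 s0=0 clk=1 s2=1
t6.Δ5 s3=0 s1=1 s5=0 s4=1 s0=0 clk=1 s2=1
t7.Δ0 s3=0 s1=1 s5=0 s4=1 s0=0 clk=1 s2=1
t7.Δ1 s3=0 s1=1 s5=0 s4=1 s0=0 clk=0 s2=1
t8.Δ0 s3=0 s1=1 s5=0 s4=1 s0=0 clk=0 s2=1
t8.Δ1 s3=0 s1=1 s5=0 s4=1 s0=0 clk=1 s2=1
t8.Δ2 s3=0 s1=1 s5=0 s4=0 s0=0 clk=1 s2=1
t8.Δ3 s3=1 s1=0 s5=1 s4=0 s0=1 clk=1 s2=0
t8.Δ4 s3=1 s1=1 s5=0 s4=0 s0=0 clk=1 s2=1
t8.Δ5 s3=1 s1=1 s5=1 s4=0 s0=1 clk=1 s2=0
t8.Δ6 s3=1 s1=1 s5=1 s4=0 s0=0 clk=1 s2=1
t8.Δ7 s3=1 s1=1 s5=1 s4=0 s0=1 clk=1 s2=1
t9.Δ0 s3=1 s1=1 s5=1 s4=0 s0=1 clk=1 s2=1
t9.Δ1 s3=1 s1=1 s5=1 s4=0 s0=1 clk=0 s2=1
t10.Δ0 s3=1 s1=1 s5=1 s4=0 s0=1 clk=0 s2=1
t10.Δ1 s3=1 s1=1 s5=1 s4=0 s0=1 clk=1 s2=1
t10.Δ2 s3=1 s1=1 s5=1 s4=1 s0=1 clk=1 s2=1
t10.Δ3 s3=0 s1=0 s5=0 s4=1 s0=0 clk=1 s2=1
t10.Δ4 s3=0 s1=1 s5=1 s4=1 s0=0 clk=1 s2=1
t10.Δ5 s3=0 s1=1 s5=0 s4=1 s0=0 clk=1 s2=1
t11.Δ0 s3=0 s1=1 s5=0 s4=1 s0=0 clk=1 s2=1
t11.Δ1 s3=0 s1=1 s5=0 s4=1 s0=0 clk=0 s2=1

5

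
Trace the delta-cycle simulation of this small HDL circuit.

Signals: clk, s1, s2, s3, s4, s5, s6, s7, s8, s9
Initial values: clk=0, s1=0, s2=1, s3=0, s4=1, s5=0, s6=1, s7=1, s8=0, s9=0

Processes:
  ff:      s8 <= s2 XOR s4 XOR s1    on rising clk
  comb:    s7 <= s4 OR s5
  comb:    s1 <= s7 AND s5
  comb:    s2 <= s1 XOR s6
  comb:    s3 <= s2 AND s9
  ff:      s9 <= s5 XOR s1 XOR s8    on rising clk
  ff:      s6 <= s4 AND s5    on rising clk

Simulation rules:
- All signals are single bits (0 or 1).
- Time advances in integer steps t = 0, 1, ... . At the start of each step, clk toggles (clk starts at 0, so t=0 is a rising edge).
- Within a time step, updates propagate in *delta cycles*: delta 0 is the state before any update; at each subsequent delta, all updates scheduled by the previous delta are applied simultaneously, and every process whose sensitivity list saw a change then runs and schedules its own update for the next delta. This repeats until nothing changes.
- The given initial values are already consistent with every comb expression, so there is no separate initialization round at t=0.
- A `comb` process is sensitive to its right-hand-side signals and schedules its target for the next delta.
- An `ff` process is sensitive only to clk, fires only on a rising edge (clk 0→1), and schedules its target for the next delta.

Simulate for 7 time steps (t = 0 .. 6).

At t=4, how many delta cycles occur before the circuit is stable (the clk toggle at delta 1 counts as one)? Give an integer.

2

[bits: s1,clk,s5,s9,s8,s7,s6,s4,s3,s2]
t=0: Δ0=0000011101 Δ1=0100011101 Δ2=0100010101 Δ3=0100010100 | 3Δ
t=1: Δ0=0100010100 Δ1=0000010100 | 1Δ
t=2: Δ0=0000010100 Δ1=0100010100 Δ2=0100110100 | 2Δ
t=3: Δ0=0100110100 Δ1=0000110100 | 1Δ
t=4: Δ0=0000110100 Δ1=0100110100 Δ2=0101110100 | 2Δ
t=5: Δ0=0101110100 Δ1=0001110100 | 1Δ
t=6: Δ0=0001110100 Δ1=0101110100 | 1Δ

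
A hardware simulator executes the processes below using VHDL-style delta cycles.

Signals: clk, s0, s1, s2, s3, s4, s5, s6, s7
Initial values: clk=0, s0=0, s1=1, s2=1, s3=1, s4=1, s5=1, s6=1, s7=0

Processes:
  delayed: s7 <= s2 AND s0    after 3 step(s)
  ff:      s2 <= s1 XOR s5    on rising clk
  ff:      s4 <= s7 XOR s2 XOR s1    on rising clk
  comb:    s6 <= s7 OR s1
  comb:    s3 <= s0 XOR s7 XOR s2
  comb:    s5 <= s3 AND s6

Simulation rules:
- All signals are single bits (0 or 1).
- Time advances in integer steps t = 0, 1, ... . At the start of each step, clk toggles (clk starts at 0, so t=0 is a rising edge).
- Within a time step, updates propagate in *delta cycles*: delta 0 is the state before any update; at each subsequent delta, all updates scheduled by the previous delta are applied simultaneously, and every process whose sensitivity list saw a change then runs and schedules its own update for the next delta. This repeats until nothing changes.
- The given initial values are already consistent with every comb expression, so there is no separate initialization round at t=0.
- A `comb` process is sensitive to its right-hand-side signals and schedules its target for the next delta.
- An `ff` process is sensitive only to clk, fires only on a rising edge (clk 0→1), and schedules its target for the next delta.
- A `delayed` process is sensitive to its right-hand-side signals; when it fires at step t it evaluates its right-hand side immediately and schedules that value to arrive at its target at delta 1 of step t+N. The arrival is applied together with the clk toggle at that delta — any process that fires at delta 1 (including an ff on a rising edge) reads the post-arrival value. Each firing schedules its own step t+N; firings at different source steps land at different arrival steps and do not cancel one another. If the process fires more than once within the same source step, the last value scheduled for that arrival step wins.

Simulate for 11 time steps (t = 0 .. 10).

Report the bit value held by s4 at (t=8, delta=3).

0

t=0 Δ0: s2=1 s0=0 s1=1 s5=1 s3=1 s4=1 clk=0 s6=1 s7=0
  Δ1: clk:0→1
  Δ2: s2:1→0, s4:1→0
  Δ3: s3:1→0
  Δ4: s5:1→0
  (4Δ to stable)
t=1 Δ0: s2=0 s0=0 s1=1 s5=0 s3=0 s4=0 clk=1 s6=1 s7=0
  Δ1: clk:1→0
  (1Δ to stable)
t=2 Δ0: s2=0 s0=0 s1=1 s5=0 s3=0 s4=0 clk=0 s6=1 s7=0
  Δ1: clk:0→1
  Δ2: s2:0→1, s4:0→1
  Δ3: s3:0→1
  Δ4: s5:0→1
  (4Δ to stable)
t=3 Δ0: s2=1 s0=0 s1=1 s5=1 s3=1 s4=1 clk=1 s6=1 s7=0
  Δ1: clk:1→0
  (1Δ to stable)
t=4 Δ0: s2=1 s0=0 s1=1 s5=1 s3=1 s4=1 clk=0 s6=1 s7=0
  Δ1: clk:0→1
  Δ2: s2:1→0, s4:1→0
  Δ3: s3:1→0
  Δ4: s5:1→0
  (4Δ to stable)
t=5 Δ0: s2=0 s0=0 s1=1 s5=0 s3=0 s4=0 clk=1 s6=1 s7=0
  Δ1: clk:1→0
  (1Δ to stable)
t=6 Δ0: s2=0 s0=0 s1=1 s5=0 s3=0 s4=0 clk=0 s6=1 s7=0
  Δ1: clk:0→1
  Δ2: s2:0→1, s4:0→1
  Δ3: s3:0→1
  Δ4: s5:0→1
  (4Δ to stable)
t=7 Δ0: s2=1 s0=0 s1=1 s5=1 s3=1 s4=1 clk=1 s6=1 s7=0
  Δ1: clk:1→0
  (1Δ to stable)
t=8 Δ0: s2=1 s0=0 s1=1 s5=1 s3=1 s4=1 clk=0 s6=1 s7=0
  Δ1: clk:0→1
  Δ2: s2:1→0, s4:1→0
  Δ3: s3:1→0
  Δ4: s5:1→0
  (4Δ to stable)
t=9 Δ0: s2=0 s0=0 s1=1 s5=0 s3=0 s4=0 clk=1 s6=1 s7=0
  Δ1: clk:1→0
  (1Δ to stable)
t=10 Δ0: s2=0 s0=0 s1=1 s5=0 s3=0 s4=0 clk=0 s6=1 s7=0
  Δ1: clk:0→1
  Δ2: s2:0→1, s4:0→1
  Δ3: s3:0→1
  Δ4: s5:0→1
  (4Δ to stable)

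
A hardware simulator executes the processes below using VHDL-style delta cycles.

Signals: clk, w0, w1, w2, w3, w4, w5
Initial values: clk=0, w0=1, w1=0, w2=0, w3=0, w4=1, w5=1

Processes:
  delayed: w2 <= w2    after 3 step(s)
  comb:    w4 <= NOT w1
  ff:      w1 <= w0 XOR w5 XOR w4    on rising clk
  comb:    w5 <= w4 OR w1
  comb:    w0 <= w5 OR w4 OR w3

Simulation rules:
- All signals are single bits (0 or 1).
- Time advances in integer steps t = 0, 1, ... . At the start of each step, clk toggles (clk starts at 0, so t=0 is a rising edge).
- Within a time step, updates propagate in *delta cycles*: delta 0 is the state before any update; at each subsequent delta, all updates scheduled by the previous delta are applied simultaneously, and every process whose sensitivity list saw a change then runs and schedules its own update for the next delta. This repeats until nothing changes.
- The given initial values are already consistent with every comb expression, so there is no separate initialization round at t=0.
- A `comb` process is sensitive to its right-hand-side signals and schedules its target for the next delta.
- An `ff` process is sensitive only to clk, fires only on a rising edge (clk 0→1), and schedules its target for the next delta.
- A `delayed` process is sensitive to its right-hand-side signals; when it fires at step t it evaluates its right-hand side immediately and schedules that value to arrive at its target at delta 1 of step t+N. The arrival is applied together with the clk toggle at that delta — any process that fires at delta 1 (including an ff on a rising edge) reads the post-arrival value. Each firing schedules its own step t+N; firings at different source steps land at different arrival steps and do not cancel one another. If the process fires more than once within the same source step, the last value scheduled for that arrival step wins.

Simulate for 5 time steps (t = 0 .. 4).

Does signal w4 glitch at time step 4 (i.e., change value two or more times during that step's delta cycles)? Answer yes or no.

[bits: w4,w0,w3,w2,w5,clk,w1]
t=0: Δ0=1100100 Δ1=1100110 Δ2=1100111 Δ3=0100111 | 3Δ
t=1: Δ0=0100111 Δ1=0100101 | 1Δ
t=2: Δ0=0100101 Δ1=0100111 Δ2=0100110 Δ3=1100010 Δ4=1100110 | 4Δ
t=3: Δ0=1100110 Δ1=1100100 | 1Δ
t=4: Δ0=1100100 Δ1=1100110 Δ2=1100111 Δ3=0100111 | 3Δ

no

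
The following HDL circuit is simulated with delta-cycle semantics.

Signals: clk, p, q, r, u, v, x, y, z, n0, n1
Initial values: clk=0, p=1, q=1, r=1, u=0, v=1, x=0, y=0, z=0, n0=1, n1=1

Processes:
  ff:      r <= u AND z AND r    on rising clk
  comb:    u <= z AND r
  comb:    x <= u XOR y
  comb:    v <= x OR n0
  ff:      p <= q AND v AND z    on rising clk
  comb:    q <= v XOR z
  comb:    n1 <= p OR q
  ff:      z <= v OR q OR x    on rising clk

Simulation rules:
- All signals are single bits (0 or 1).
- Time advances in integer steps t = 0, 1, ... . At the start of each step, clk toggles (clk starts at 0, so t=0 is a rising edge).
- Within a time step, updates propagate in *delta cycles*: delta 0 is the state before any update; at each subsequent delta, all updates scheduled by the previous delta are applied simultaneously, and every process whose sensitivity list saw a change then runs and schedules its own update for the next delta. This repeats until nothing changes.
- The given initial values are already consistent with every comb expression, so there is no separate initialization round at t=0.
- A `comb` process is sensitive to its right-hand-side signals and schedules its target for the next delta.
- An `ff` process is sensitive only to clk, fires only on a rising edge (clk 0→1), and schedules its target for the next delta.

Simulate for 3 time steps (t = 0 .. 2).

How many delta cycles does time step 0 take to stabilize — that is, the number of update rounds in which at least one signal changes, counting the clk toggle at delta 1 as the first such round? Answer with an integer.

t0.Δ0 q=1 u=0 z=0 r=1 v=1 clk=0 n0=1 n1=1 p=1 x=0 y=0
t0.Δ1 q=1 u=0 z=0 r=1 v=1 clk=1 n0=1 n1=1 p=1 x=0 y=0
t0.Δ2 q=1 u=0 z=1 r=0 v=1 clk=1 n0=1 n1=1 p=0 x=0 y=0
t0.Δ3 q=0 u=0 z=1 r=0 v=1 clk=1 n0=1 n1=1 p=0 x=0 y=0
t0.Δ4 q=0 u=0 z=1 r=0 v=1 clk=1 n0=1 n1=0 p=0 x=0 y=0
t1.Δ0 q=0 u=0 z=1 r=0 v=1 clk=1 n0=1 n1=0 p=0 x=0 y=0
t1.Δ1 q=0 u=0 z=1 r=0 v=1 clk=0 n0=1 n1=0 p=0 x=0 y=0
t2.Δ0 q=0 u=0 z=1 r=0 v=1 clk=0 n0=1 n1=0 p=0 x=0 y=0
t2.Δ1 q=0 u=0 z=1 r=0 v=1 clk=1 n0=1 n1=0 p=0 x=0 y=0

4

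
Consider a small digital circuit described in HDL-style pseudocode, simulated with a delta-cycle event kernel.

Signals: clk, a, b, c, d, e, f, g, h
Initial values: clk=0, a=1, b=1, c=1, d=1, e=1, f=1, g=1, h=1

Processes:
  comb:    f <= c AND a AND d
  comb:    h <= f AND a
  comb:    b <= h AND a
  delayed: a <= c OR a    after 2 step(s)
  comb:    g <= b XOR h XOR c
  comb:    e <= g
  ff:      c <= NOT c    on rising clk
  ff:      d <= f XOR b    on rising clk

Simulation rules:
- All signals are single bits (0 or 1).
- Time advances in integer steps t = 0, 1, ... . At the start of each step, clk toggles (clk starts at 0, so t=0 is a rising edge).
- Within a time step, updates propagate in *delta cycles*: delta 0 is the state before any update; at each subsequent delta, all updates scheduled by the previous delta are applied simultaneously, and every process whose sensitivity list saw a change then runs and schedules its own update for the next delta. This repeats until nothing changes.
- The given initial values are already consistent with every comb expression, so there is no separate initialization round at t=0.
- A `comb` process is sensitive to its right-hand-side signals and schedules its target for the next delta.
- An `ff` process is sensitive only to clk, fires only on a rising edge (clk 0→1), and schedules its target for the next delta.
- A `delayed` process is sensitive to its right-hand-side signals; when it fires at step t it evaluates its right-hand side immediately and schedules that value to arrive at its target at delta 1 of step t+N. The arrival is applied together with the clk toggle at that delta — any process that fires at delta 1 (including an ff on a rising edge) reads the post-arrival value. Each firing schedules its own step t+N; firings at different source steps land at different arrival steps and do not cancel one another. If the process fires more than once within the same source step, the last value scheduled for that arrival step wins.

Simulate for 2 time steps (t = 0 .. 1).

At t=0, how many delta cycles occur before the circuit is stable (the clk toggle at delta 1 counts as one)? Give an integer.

7

t0.Δ0 g=1 c=1 f=1 a=1 e=1 d=1 clk=0 h=1 b=1
t0.Δ1 g=1 c=1 f=1 a=1 e=1 d=1 clk=1 h=1 b=1
t0.Δ2 g=1 c=0 f=1 a=1 e=1 d=0 clk=1 h=1 b=1
t0.Δ3 g=0 c=0 f=0 a=1 e=1 d=0 clk=1 h=1 b=1
t0.Δ4 g=0 c=0 f=0 a=1 e=0 d=0 clk=1 h=0 b=1
t0.Δ5 g=1 c=0 f=0 a=1 e=0 d=0 clk=1 h=0 b=0
t0.Δ6 g=0 c=0 f=0 a=1 e=1 d=0 clk=1 h=0 b=0
t0.Δ7 g=0 c=0 f=0 a=1 e=0 d=0 clk=1 h=0 b=0
t1.Δ0 g=0 c=0 f=0 a=1 e=0 d=0 clk=1 h=0 b=0
t1.Δ1 g=0 c=0 f=0 a=1 e=0 d=0 clk=0 h=0 b=0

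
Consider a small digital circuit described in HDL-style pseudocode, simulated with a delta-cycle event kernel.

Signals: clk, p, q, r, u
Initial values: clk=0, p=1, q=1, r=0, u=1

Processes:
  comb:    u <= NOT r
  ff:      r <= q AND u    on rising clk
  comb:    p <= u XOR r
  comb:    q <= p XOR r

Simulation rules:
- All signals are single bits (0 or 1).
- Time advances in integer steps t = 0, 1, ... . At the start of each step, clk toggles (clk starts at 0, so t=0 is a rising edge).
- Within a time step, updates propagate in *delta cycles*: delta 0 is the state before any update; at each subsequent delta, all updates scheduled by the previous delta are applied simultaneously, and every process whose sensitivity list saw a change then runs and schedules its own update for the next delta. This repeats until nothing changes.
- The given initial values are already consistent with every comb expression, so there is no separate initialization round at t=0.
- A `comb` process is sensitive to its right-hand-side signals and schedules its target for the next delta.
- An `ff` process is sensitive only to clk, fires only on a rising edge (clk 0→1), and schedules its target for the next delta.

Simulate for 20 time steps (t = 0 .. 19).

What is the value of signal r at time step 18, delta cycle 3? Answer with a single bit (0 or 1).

0

t=0 Δ0: clk=0 u=1 p=1 r=0 q=1
  Δ1: clk:0→1
  Δ2: r:0→1
  Δ3: u:1→0, p:1→0, q:1→0
  Δ4: p:0→1, q:0→1
  Δ5: q:1→0
  (5Δ to stable)
t=1 Δ0: clk=1 u=0 p=1 r=1 q=0
  Δ1: clk:1→0
  (1Δ to stable)
t=2 Δ0: clk=0 u=0 p=1 r=1 q=0
  Δ1: clk:0→1
  Δ2: r:1→0
  Δ3: u:0→1, p:1→0, q:0→1
  Δ4: p:0→1, q:1→0
  Δ5: q:0→1
  (5Δ to stable)
t=3 Δ0: clk=1 u=1 p=1 r=0 q=1
  Δ1: clk:1→0
  (1Δ to stable)
t=4 Δ0: clk=0 u=1 p=1 r=0 q=1
  Δ1: clk:0→1
  Δ2: r:0→1
  Δ3: u:1→0, p:1→0, q:1→0
  Δ4: p:0→1, q:0→1
  Δ5: q:1→0
  (5Δ to stable)
t=5 Δ0: clk=1 u=0 p=1 r=1 q=0
  Δ1: clk:1→0
  (1Δ to stable)
t=6 Δ0: clk=0 u=0 p=1 r=1 q=0
  Δ1: clk:0→1
  Δ2: r:1→0
  Δ3: u:0→1, p:1→0, q:0→1
  Δ4: p:0→1, q:1→0
  Δ5: q:0→1
  (5Δ to stable)
t=7 Δ0: clk=1 u=1 p=1 r=0 q=1
  Δ1: clk:1→0
  (1Δ to stable)
t=8 Δ0: clk=0 u=1 p=1 r=0 q=1
  Δ1: clk:0→1
  Δ2: r:0→1
  Δ3: u:1→0, p:1→0, q:1→0
  Δ4: p:0→1, q:0→1
  Δ5: q:1→0
  (5Δ to stable)
t=9 Δ0: clk=1 u=0 p=1 r=1 q=0
  Δ1: clk:1→0
  (1Δ to stable)
t=10 Δ0: clk=0 u=0 p=1 r=1 q=0
  Δ1: clk:0→1
  Δ2: r:1→0
  Δ3: u:0→1, p:1→0, q:0→1
  Δ4: p:0→1, q:1→0
  Δ5: q:0→1
  (5Δ to stable)
t=11 Δ0: clk=1 u=1 p=1 r=0 q=1
  Δ1: clk:1→0
  (1Δ to stable)
t=12 Δ0: clk=0 u=1 p=1 r=0 q=1
  Δ1: clk:0→1
  Δ2: r:0→1
  Δ3: u:1→0, p:1→0, q:1→0
  Δ4: p:0→1, q:0→1
  Δ5: q:1→0
  (5Δ to stable)
t=13 Δ0: clk=1 u=0 p=1 r=1 q=0
  Δ1: clk:1→0
  (1Δ to stable)
t=14 Δ0: clk=0 u=0 p=1 r=1 q=0
  Δ1: clk:0→1
  Δ2: r:1→0
  Δ3: u:0→1, p:1→0, q:0→1
  Δ4: p:0→1, q:1→0
  Δ5: q:0→1
  (5Δ to stable)
t=15 Δ0: clk=1 u=1 p=1 r=0 q=1
  Δ1: clk:1→0
  (1Δ to stable)
t=16 Δ0: clk=0 u=1 p=1 r=0 q=1
  Δ1: clk:0→1
  Δ2: r:0→1
  Δ3: u:1→0, p:1→0, q:1→0
  Δ4: p:0→1, q:0→1
  Δ5: q:1→0
  (5Δ to stable)
t=17 Δ0: clk=1 u=0 p=1 r=1 q=0
  Δ1: clk:1→0
  (1Δ to stable)
t=18 Δ0: clk=0 u=0 p=1 r=1 q=0
  Δ1: clk:0→1
  Δ2: r:1→0
  Δ3: u:0→1, p:1→0, q:0→1
  Δ4: p:0→1, q:1→0
  Δ5: q:0→1
  (5Δ to stable)
t=19 Δ0: clk=1 u=1 p=1 r=0 q=1
  Δ1: clk:1→0
  (1Δ to stable)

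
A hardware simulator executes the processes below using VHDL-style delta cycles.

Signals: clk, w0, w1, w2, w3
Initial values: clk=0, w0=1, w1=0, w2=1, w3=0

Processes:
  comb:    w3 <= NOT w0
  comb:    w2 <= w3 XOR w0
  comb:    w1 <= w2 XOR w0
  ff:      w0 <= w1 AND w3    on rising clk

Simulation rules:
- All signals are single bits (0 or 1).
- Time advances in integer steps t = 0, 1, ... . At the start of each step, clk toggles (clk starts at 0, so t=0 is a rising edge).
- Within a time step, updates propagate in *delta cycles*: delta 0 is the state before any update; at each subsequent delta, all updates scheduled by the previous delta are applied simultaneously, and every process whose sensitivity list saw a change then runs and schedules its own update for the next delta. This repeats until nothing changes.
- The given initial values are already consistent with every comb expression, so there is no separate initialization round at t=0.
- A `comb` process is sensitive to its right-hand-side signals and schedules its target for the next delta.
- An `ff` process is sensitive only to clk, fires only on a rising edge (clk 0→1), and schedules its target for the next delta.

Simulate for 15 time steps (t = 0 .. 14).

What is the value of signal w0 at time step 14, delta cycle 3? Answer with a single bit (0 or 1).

[bits: w0,w1,w2,w3,clk]
t=0: Δ0=10100 Δ1=10101 Δ2=00101 Δ3=01011 Δ4=00111 Δ5=01111 | 5Δ
t=1: Δ0=01111 Δ1=01110 | 1Δ
t=2: Δ0=01110 Δ1=01111 Δ2=11111 Δ3=10001 Δ4=11101 Δ5=10101 | 5Δ
t=3: Δ0=10101 Δ1=10100 | 1Δ
t=4: Δ0=10100 Δ1=10101 Δ2=00101 Δ3=01011 Δ4=00111 Δ5=01111 | 5Δ
t=5: Δ0=01111 Δ1=01110 | 1Δ
t=6: Δ0=01110 Δ1=01111 Δ2=11111 Δ3=10001 Δ4=11101 Δ5=10101 | 5Δ
t=7: Δ0=10101 Δ1=10100 | 1Δ
t=8: Δ0=10100 Δ1=10101 Δ2=00101 Δ3=01011 Δ4=00111 Δ5=01111 | 5Δ
t=9: Δ0=01111 Δ1=01110 | 1Δ
t=10: Δ0=01110 Δ1=01111 Δ2=11111 Δ3=10001 Δ4=11101 Δ5=10101 | 5Δ
t=11: Δ0=10101 Δ1=10100 | 1Δ
t=12: Δ0=10100 Δ1=10101 Δ2=00101 Δ3=01011 Δ4=00111 Δ5=01111 | 5Δ
t=13: Δ0=01111 Δ1=01110 | 1Δ
t=14: Δ0=01110 Δ1=01111 Δ2=11111 Δ3=10001 Δ4=11101 Δ5=10101 | 5Δ

1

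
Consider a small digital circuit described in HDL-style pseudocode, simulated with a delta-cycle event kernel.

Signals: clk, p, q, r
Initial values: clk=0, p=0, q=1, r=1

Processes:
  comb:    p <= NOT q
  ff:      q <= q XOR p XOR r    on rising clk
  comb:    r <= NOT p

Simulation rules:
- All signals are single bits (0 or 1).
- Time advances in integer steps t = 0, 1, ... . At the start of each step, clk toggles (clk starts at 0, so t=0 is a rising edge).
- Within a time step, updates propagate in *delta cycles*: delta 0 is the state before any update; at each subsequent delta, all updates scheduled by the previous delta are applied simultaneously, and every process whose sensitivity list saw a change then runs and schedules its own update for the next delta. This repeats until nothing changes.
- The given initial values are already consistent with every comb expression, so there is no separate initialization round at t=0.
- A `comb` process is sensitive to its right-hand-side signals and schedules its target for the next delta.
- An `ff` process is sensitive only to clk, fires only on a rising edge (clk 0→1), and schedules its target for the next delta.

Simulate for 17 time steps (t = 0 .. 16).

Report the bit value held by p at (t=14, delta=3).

t=0 Δ0: q=1 p=0 r=1 clk=0
  Δ1: clk:0→1
  Δ2: q:1→0
  Δ3: p:0→1
  Δ4: r:1→0
  (4Δ to stable)
t=1 Δ0: q=0 p=1 r=0 clk=1
  Δ1: clk:1→0
  (1Δ to stable)
t=2 Δ0: q=0 p=1 r=0 clk=0
  Δ1: clk:0→1
  Δ2: q:0→1
  Δ3: p:1→0
  Δ4: r:0→1
  (4Δ to stable)
t=3 Δ0: q=1 p=0 r=1 clk=1
  Δ1: clk:1→0
  (1Δ to stable)
t=4 Δ0: q=1 p=0 r=1 clk=0
  Δ1: clk:0→1
  Δ2: q:1→0
  Δ3: p:0→1
  Δ4: r:1→0
  (4Δ to stable)
t=5 Δ0: q=0 p=1 r=0 clk=1
  Δ1: clk:1→0
  (1Δ to stable)
t=6 Δ0: q=0 p=1 r=0 clk=0
  Δ1: clk:0→1
  Δ2: q:0→1
  Δ3: p:1→0
  Δ4: r:0→1
  (4Δ to stable)
t=7 Δ0: q=1 p=0 r=1 clk=1
  Δ1: clk:1→0
  (1Δ to stable)
t=8 Δ0: q=1 p=0 r=1 clk=0
  Δ1: clk:0→1
  Δ2: q:1→0
  Δ3: p:0→1
  Δ4: r:1→0
  (4Δ to stable)
t=9 Δ0: q=0 p=1 r=0 clk=1
  Δ1: clk:1→0
  (1Δ to stable)
t=10 Δ0: q=0 p=1 r=0 clk=0
  Δ1: clk:0→1
  Δ2: q:0→1
  Δ3: p:1→0
  Δ4: r:0→1
  (4Δ to stable)
t=11 Δ0: q=1 p=0 r=1 clk=1
  Δ1: clk:1→0
  (1Δ to stable)
t=12 Δ0: q=1 p=0 r=1 clk=0
  Δ1: clk:0→1
  Δ2: q:1→0
  Δ3: p:0→1
  Δ4: r:1→0
  (4Δ to stable)
t=13 Δ0: q=0 p=1 r=0 clk=1
  Δ1: clk:1→0
  (1Δ to stable)
t=14 Δ0: q=0 p=1 r=0 clk=0
  Δ1: clk:0→1
  Δ2: q:0→1
  Δ3: p:1→0
  Δ4: r:0→1
  (4Δ to stable)
t=15 Δ0: q=1 p=0 r=1 clk=1
  Δ1: clk:1→0
  (1Δ to stable)
t=16 Δ0: q=1 p=0 r=1 clk=0
  Δ1: clk:0→1
  Δ2: q:1→0
  Δ3: p:0→1
  Δ4: r:1→0
  (4Δ to stable)

0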